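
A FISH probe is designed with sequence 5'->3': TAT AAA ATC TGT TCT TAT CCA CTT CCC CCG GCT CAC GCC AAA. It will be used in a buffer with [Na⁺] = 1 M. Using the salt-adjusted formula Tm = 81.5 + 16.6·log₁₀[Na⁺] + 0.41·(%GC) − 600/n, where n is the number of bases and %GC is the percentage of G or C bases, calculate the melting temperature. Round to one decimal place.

Length n = 42. Scanning the sequence gives C=15, A=11, T=12, G=4.
G+C = 19, so %GC = 19/42 × 100 = 45.238%
Salt term: 16.6 × (0) = 0
GC term: 0.41 × 45.238 = 18.548; length term: −600/42 = −14.286
Tm = 81.5 + (0) + 18.548 − 14.286 = 85.762 → 85.8°C

85.8°C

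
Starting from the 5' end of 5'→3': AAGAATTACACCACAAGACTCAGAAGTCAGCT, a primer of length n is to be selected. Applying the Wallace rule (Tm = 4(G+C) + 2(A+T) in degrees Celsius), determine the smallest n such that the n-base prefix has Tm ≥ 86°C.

n = 31

First 30 bases: AAGAATTACACCACAAGACTCAGAAGTCAG → Tm = 84°C (< 86°C)
First 31 bases: AAGAATTACACCACAAGACTCAGAAGTCAGC → Tm = 88°C (≥ 86°C)
Since every base adds ≥2°C, Tm only increases with n, so the threshold is first crossed at n = 31.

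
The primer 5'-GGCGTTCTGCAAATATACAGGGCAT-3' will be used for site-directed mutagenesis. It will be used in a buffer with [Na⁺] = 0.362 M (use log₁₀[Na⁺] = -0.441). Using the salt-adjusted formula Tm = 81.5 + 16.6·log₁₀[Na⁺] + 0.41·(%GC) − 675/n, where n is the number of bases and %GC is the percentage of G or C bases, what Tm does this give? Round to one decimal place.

Length n = 25. Counting bases: T=6, A=7, C=5, G=7
G+C = 12, so %GC = 12/25 × 100 = 48%
Salt term: 16.6 × (-0.441) = -7.321
GC term: 0.41 × 48 = 19.68; length term: −675/25 = −27
Tm = 81.5 + (-7.321) + 19.68 − 27 = 66.859 → 66.9°C

66.9°C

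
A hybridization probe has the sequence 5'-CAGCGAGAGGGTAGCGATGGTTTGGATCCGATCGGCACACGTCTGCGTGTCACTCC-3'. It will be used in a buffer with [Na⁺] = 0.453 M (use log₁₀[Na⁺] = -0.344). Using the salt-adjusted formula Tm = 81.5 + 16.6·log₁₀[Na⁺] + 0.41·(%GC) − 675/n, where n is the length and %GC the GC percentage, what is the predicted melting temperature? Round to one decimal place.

88.6°C

Length n = 56. G=19, A=10, T=12, C=15
G+C = 34, so %GC = 34/56 × 100 = 60.714%
Salt term: 16.6 × (-0.344) = -5.71
GC term: 0.41 × 60.714 = 24.893; length term: −675/56 = −12.054
Tm = 81.5 + (-5.71) + 24.893 − 12.054 = 88.629 → 88.6°C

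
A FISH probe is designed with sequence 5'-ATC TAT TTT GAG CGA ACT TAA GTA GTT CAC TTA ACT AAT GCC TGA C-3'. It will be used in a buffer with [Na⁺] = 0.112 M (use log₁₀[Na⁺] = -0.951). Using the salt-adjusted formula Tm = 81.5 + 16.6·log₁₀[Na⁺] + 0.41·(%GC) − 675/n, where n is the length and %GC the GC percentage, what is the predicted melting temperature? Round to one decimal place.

65.3°C

Length n = 46. Scanning the sequence gives A=14, T=16, C=9, G=7.
G+C = 16, so %GC = 16/46 × 100 = 34.783%
Salt term: 16.6 × (-0.951) = -15.787
GC term: 0.41 × 34.783 = 14.261; length term: −675/46 = −14.674
Tm = 81.5 + (-15.787) + 14.261 − 14.674 = 65.3 → 65.3°C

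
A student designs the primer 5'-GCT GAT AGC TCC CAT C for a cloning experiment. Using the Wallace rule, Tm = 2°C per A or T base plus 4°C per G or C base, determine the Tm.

A=3, T=4, C=6, G=3
AT pairs contribute 7, GC pairs contribute 9.
Tm = 4·9 + 2·7 = 36 + 14 = 50°C

50°C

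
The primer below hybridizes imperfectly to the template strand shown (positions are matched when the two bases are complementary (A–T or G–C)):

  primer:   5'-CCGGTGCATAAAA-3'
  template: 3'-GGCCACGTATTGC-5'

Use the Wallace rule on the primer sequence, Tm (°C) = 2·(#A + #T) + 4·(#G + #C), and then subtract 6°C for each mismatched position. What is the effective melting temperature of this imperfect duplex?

Primer base counts: A=5, T=2, G=3, C=3 → A+T=7, G+C=6
Perfect-match Tm = 2(7) + 4(6) = 14 + 24 = 38°C
Mismatches (positions where the bases are not complementary): 2 (at positions 12, 13)
Effective Tm = 38 − 2×6 = 38 − 12 = 26°C

26°C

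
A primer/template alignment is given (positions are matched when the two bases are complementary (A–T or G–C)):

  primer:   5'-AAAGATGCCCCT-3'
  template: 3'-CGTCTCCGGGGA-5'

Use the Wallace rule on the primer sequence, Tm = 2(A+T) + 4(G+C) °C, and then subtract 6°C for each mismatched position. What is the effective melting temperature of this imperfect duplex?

Primer base counts: A=4, T=2, G=2, C=4 → A+T=6, G+C=6
Perfect-match Tm = 2(6) + 4(6) = 12 + 24 = 36°C
Mismatches (positions where the bases are not complementary): 3 (at positions 1, 2, 6)
Effective Tm = 36 − 3×6 = 36 − 18 = 18°C

18°C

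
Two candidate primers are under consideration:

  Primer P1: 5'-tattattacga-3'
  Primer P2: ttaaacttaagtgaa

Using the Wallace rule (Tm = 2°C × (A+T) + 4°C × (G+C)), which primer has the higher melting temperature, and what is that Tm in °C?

Primer P1: A+T=9, G+C=2 → Tm = 2(9)+4(2) = 26°C
Primer P2: A+T=12, G+C=3 → Tm = 2(12)+4(3) = 36°C
26°C vs 36°C → primer P2 is higher.

Primer P2, 36°C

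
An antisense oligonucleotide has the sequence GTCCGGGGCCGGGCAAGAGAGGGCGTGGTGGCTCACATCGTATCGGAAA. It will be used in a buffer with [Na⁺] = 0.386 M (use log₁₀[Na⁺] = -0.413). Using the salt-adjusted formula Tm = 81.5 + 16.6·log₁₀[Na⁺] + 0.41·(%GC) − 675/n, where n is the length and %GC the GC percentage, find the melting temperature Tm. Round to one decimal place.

87.6°C

Length n = 49. Counting bases: C=11, G=21, A=10, T=7
G+C = 32, so %GC = 32/49 × 100 = 65.306%
Salt term: 16.6 × (-0.413) = -6.856
GC term: 0.41 × 65.306 = 26.775; length term: −675/49 = −13.776
Tm = 81.5 + (-6.856) + 26.775 − 13.776 = 87.643 → 87.6°C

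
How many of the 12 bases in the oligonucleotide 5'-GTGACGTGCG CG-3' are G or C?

9

Scanning the sequence gives A=1, C=3, T=2, G=6.
G+C = 6 + 3 = 9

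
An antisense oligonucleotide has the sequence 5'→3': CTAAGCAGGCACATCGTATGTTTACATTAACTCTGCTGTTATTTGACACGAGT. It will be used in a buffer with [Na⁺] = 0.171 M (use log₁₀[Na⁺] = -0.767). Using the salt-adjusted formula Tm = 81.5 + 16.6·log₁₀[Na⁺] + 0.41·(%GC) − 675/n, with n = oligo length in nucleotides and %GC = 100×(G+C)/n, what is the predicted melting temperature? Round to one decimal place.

Length n = 53. Counting bases: T=18, C=11, A=14, G=10
G+C = 21, so %GC = 21/53 × 100 = 39.623%
Salt term: 16.6 × (-0.767) = -12.732
GC term: 0.41 × 39.623 = 16.245; length term: −675/53 = −12.736
Tm = 81.5 + (-12.732) + 16.245 − 12.736 = 72.277 → 72.3°C

72.3°C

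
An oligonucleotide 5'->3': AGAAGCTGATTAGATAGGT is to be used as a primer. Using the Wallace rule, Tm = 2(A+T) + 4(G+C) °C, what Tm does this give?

Scanning the sequence gives T=5, A=7, C=1, G=6.
AT pairs contribute 12, GC pairs contribute 7.
Tm = 2×12 + 4×7 = 52°C

52°C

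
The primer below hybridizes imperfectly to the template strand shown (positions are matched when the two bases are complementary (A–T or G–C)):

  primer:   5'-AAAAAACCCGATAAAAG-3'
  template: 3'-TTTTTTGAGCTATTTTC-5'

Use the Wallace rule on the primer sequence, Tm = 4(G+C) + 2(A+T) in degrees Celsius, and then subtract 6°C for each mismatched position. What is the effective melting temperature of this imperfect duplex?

Primer base counts: A=11, T=1, G=2, C=3 → A+T=12, G+C=5
Perfect-match Tm = 2(12) + 4(5) = 24 + 20 = 44°C
Mismatches (positions where the bases are not complementary): 1 (at position 8)
Effective Tm = 44 − 1×6 = 44 − 6 = 38°C

38°C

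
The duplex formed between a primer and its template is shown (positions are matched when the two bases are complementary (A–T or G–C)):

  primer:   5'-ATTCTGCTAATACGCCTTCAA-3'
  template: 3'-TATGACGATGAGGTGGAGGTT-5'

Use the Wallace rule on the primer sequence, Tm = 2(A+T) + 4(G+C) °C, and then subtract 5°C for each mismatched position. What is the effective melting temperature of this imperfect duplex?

33°C

Primer base counts: A=6, T=7, G=2, C=6 → A+T=13, G+C=8
Perfect-match Tm = 2(13) + 4(8) = 26 + 32 = 58°C
Mismatches (positions where the bases are not complementary): 5 (at positions 3, 10, 12, 14, 18)
Effective Tm = 58 − 5×5 = 58 − 25 = 33°C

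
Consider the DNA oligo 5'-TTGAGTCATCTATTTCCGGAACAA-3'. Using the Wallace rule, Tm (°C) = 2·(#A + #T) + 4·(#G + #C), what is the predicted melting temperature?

66°C

Base counts: G=4, A=7, C=5, T=8
A+T = 15, G+C = 9
Tm = 2(15) + 4(9) = 30 + 36 = 66°C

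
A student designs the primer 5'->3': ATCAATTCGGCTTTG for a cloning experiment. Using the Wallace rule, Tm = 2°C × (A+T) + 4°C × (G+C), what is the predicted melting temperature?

A=3, C=3, T=6, G=3
So N_AT = 9 and N_GC = 6.
Tm = 4·6 + 2·9 = 24 + 18 = 42°C

42°C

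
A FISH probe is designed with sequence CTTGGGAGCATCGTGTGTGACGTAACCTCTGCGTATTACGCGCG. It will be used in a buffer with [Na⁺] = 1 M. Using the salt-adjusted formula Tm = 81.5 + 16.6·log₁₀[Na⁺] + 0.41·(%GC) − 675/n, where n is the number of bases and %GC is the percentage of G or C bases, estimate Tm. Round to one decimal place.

Length n = 44. Base counts: C=11, T=12, G=14, A=7
G+C = 25, so %GC = 25/44 × 100 = 56.818%
Salt term: 16.6 × (0) = 0
GC term: 0.41 × 56.818 = 23.295; length term: −675/44 = −15.341
Tm = 81.5 + (0) + 23.295 − 15.341 = 89.454 → 89.5°C

89.5°C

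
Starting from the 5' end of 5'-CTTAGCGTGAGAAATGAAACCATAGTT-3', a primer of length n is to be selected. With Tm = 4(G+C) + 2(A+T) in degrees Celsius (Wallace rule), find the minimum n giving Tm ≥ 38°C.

First 12 bases: CTTAGCGTGAGA → Tm = 36°C (< 38°C)
First 13 bases: CTTAGCGTGAGAA → Tm = 38°C (≥ 38°C)
Since every base adds ≥2°C, Tm only increases with n, so the threshold is first crossed at n = 13.

n = 13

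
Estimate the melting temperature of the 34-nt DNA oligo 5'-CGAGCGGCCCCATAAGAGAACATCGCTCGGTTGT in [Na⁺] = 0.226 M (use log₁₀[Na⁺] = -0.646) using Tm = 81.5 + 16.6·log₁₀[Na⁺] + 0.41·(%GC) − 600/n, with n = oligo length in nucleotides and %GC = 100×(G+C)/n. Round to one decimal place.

Length n = 34. Base counts: A=8, C=10, G=10, T=6
G+C = 20, so %GC = 20/34 × 100 = 58.824%
Salt term: 16.6 × (-0.646) = -10.724
GC term: 0.41 × 58.824 = 24.118; length term: −600/34 = −17.647
Tm = 81.5 + (-10.724) + 24.118 − 17.647 = 77.247 → 77.2°C

77.2°C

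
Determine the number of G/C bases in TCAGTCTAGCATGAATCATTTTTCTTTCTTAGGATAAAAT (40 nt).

Counting bases: G=5, T=17, C=6, A=12
Total G or C: 5 + 6 = 11

11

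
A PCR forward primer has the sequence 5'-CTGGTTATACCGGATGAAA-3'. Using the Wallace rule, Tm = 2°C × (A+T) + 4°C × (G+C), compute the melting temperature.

54°C

Counting bases: T=5, G=5, C=3, A=6
A+T = 11, G+C = 8
Tm = 2×11 + 4×8 = 54°C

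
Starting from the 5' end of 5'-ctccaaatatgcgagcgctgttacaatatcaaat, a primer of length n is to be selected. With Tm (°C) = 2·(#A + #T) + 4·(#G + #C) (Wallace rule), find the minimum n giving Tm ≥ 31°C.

n = 12

First 11 bases: CTCCAAATATG → Tm = 30°C (< 31°C)
First 12 bases: CTCCAAATATGC → Tm = 34°C (≥ 31°C)
Since every base adds ≥2°C, Tm only increases with n, so the threshold is first crossed at n = 12.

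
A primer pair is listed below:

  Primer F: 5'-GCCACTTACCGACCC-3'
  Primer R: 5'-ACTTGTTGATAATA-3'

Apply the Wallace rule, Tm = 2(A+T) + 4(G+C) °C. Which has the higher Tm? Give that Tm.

Primer F, 50°C

Primer F: A+T=5, G+C=10 → Tm = 2(5)+4(10) = 50°C
Primer R: A+T=11, G+C=3 → Tm = 2(11)+4(3) = 34°C
50°C vs 34°C → primer F is higher.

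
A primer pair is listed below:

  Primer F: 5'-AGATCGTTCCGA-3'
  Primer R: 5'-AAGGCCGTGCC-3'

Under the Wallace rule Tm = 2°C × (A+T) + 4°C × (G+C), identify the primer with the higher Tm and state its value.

Primer R, 38°C

Primer F: A+T=6, G+C=6 → Tm = 2(6)+4(6) = 36°C
Primer R: A+T=3, G+C=8 → Tm = 2(3)+4(8) = 38°C
36°C vs 38°C → primer R is higher.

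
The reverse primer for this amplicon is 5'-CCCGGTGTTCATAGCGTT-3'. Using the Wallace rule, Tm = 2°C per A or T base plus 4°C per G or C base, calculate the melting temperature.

Counting bases: C=5, T=6, A=2, G=5
So N_AT = 8 and N_GC = 10.
Tm = 4·10 + 2·8 = 40 + 16 = 56°C

56°C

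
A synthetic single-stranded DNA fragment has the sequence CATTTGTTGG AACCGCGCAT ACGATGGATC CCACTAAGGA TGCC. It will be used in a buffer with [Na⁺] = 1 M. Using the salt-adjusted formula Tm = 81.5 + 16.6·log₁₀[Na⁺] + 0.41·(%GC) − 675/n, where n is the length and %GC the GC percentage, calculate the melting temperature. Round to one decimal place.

Length n = 44. T=10, G=11, C=12, A=11
G+C = 23, so %GC = 23/44 × 100 = 52.273%
Salt term: 16.6 × (0) = 0
GC term: 0.41 × 52.273 = 21.432; length term: −675/44 = −15.341
Tm = 81.5 + (0) + 21.432 − 15.341 = 87.591 → 87.6°C

87.6°C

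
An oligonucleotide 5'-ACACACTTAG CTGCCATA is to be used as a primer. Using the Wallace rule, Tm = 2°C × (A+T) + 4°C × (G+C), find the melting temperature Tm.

52°C

T=4, A=6, C=6, G=2
A+T = 10, G+C = 8
Tm = 2×10 + 4×8 = 52°C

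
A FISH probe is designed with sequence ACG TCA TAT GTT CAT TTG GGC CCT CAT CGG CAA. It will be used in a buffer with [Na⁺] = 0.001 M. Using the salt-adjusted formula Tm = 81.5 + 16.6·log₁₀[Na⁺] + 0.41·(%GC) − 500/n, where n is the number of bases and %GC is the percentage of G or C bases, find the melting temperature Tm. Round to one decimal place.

36.4°C

Length n = 33. Base counts: T=10, G=7, A=7, C=9
G+C = 16, so %GC = 16/33 × 100 = 48.485%
Salt term: 16.6 × (-3) = -49.8
GC term: 0.41 × 48.485 = 19.879; length term: −500/33 = −15.152
Tm = 81.5 + (-49.8) + 19.879 − 15.152 = 36.427 → 36.4°C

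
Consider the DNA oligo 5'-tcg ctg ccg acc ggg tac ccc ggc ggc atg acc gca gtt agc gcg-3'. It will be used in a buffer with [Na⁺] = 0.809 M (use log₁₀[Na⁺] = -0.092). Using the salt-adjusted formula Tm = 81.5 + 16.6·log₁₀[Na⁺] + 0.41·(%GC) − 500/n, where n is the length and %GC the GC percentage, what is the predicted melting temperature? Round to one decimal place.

Length n = 45. Scanning the sequence gives G=16, T=6, C=17, A=6.
G+C = 33, so %GC = 33/45 × 100 = 73.333%
Salt term: 16.6 × (-0.092) = -1.527
GC term: 0.41 × 73.333 = 30.067; length term: −500/45 = −11.111
Tm = 81.5 + (-1.527) + 30.067 − 11.111 = 98.929 → 98.9°C

98.9°C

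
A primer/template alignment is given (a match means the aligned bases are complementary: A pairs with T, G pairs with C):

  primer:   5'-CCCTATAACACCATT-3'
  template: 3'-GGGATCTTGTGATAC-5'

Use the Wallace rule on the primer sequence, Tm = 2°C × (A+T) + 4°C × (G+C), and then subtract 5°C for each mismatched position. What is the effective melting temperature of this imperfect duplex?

27°C

Primer base counts: A=5, T=4, G=0, C=6 → A+T=9, G+C=6
Perfect-match Tm = 2(9) + 4(6) = 18 + 24 = 42°C
Mismatches (positions where the bases are not complementary): 3 (at positions 6, 12, 15)
Effective Tm = 42 − 3×5 = 42 − 15 = 27°C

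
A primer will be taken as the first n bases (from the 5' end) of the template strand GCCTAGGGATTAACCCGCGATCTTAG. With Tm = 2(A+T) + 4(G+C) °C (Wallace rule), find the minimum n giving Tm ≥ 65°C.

n = 21

First 20 bases: GCCTAGGGATTAACCCGCGA → Tm = 64°C (< 65°C)
First 21 bases: GCCTAGGGATTAACCCGCGAT → Tm = 66°C (≥ 65°C)
Each additional base adds 2°C (A/T) or 4°C (G/C), so Tm is non-decreasing in n; n = 21 is the first length to reach 65°C.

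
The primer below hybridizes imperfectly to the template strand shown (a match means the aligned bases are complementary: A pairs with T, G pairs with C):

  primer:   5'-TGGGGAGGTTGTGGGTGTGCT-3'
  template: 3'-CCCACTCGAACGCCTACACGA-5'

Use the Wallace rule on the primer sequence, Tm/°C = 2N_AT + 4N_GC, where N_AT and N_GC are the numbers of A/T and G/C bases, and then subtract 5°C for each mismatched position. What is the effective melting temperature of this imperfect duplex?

Primer base counts: A=1, T=7, G=12, C=1 → A+T=8, G+C=13
Perfect-match Tm = 2(8) + 4(13) = 16 + 52 = 68°C
Mismatches (positions where the bases are not complementary): 5 (at positions 1, 4, 8, 12, 15)
Effective Tm = 68 − 5×5 = 68 − 25 = 43°C

43°C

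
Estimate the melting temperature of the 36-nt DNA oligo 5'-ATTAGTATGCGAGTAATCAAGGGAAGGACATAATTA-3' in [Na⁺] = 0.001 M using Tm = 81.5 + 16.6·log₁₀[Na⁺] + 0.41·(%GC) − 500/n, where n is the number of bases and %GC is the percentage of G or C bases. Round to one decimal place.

Length n = 36. Base counts: T=9, C=3, A=15, G=9
G+C = 12, so %GC = 12/36 × 100 = 33.333%
Salt term: 16.6 × (-3) = -49.8
GC term: 0.41 × 33.333 = 13.667; length term: −500/36 = −13.889
Tm = 81.5 + (-49.8) + 13.667 − 13.889 = 31.478 → 31.5°C

31.5°C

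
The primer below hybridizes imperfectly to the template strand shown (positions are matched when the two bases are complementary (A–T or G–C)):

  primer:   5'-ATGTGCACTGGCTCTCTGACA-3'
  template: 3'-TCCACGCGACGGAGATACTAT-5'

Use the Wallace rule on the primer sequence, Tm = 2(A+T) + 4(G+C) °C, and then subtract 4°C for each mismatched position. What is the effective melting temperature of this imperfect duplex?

44°C

Primer base counts: A=4, T=6, G=5, C=6 → A+T=10, G+C=11
Perfect-match Tm = 2(10) + 4(11) = 20 + 44 = 64°C
Mismatches (positions where the bases are not complementary): 5 (at positions 2, 7, 11, 16, 20)
Effective Tm = 64 − 5×4 = 64 − 20 = 44°C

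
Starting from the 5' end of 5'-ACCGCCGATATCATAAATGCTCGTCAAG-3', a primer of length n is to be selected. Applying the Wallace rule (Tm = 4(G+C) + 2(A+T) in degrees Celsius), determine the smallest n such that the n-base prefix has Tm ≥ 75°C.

n = 26

First 25 bases: ACCGCCGATATCATAAATGCTCGTC → Tm = 74°C (< 75°C)
First 26 bases: ACCGCCGATATCATAAATGCTCGTCA → Tm = 76°C (≥ 75°C)
Each additional base adds 2°C (A/T) or 4°C (G/C), so Tm is non-decreasing in n; n = 26 is the first length to reach 75°C.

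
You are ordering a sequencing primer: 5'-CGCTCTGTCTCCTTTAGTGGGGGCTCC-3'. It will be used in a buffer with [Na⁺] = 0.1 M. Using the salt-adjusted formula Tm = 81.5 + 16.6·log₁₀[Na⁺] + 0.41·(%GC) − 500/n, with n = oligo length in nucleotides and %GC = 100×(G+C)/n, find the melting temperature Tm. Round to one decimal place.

Length n = 27. Counting bases: A=1, T=9, C=9, G=8
G+C = 17, so %GC = 17/27 × 100 = 62.963%
Salt term: 16.6 × (-1) = -16.6
GC term: 0.41 × 62.963 = 25.815; length term: −500/27 = −18.519
Tm = 81.5 + (-16.6) + 25.815 − 18.519 = 72.196 → 72.2°C

72.2°C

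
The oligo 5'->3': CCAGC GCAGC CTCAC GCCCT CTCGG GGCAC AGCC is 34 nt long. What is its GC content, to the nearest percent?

Scanning the sequence gives A=5, T=3, G=9, C=17.
G+C = 9 + 17 = 26 out of 34 bases
%GC = 26/34 × 100 = 76.47% ≈ 76%

76%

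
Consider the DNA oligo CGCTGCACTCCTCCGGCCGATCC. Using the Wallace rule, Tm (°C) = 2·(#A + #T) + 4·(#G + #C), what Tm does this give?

Counting bases: G=5, T=4, A=2, C=12
So N_AT = 6 and N_GC = 17.
Tm = 2×6 + 4×17 = 80°C

80°C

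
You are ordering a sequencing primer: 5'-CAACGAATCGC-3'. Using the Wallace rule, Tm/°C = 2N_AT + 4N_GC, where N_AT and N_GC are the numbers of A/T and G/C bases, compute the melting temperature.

C=4, T=1, A=4, G=2
AT pairs contribute 5, GC pairs contribute 6.
Tm = 4·6 + 2·5 = 24 + 10 = 34°C

34°C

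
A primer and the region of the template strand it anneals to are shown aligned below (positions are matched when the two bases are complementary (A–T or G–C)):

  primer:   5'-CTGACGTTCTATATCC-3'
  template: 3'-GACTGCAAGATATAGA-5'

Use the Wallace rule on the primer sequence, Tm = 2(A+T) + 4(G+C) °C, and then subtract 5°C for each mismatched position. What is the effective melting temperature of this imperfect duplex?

41°C

Primer base counts: A=3, T=6, G=2, C=5 → A+T=9, G+C=7
Perfect-match Tm = 2(9) + 4(7) = 18 + 28 = 46°C
Mismatches (positions where the bases are not complementary): 1 (at position 16)
Effective Tm = 46 − 1×5 = 46 − 5 = 41°C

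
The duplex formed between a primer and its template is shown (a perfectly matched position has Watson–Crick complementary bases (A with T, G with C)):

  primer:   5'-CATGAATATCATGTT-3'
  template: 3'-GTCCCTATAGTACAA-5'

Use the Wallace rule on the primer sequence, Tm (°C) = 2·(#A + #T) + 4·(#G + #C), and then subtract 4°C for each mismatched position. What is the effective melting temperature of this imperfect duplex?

Primer base counts: A=5, T=6, G=2, C=2 → A+T=11, G+C=4
Perfect-match Tm = 2(11) + 4(4) = 22 + 16 = 38°C
Mismatches (positions where the bases are not complementary): 2 (at positions 3, 5)
Effective Tm = 38 − 2×4 = 38 − 8 = 30°C

30°C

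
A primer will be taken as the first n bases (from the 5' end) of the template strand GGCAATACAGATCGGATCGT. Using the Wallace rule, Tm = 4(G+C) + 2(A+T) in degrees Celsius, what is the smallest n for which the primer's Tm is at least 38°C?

First 12 bases: GGCAATACAGAT → Tm = 34°C (< 38°C)
First 13 bases: GGCAATACAGATC → Tm = 38°C (≥ 38°C)
Each additional base adds 2°C (A/T) or 4°C (G/C), so Tm is non-decreasing in n; n = 13 is the first length to reach 38°C.

n = 13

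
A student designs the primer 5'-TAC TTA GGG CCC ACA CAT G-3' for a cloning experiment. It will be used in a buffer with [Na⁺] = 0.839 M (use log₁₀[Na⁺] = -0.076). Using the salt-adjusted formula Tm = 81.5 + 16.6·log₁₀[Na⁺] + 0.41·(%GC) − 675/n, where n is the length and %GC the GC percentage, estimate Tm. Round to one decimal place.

Length n = 19. Scanning the sequence gives G=4, C=6, A=5, T=4.
G+C = 10, so %GC = 10/19 × 100 = 52.632%
Salt term: 16.6 × (-0.076) = -1.262
GC term: 0.41 × 52.632 = 21.579; length term: −675/19 = −35.526
Tm = 81.5 + (-1.262) + 21.579 − 35.526 = 66.291 → 66.3°C

66.3°C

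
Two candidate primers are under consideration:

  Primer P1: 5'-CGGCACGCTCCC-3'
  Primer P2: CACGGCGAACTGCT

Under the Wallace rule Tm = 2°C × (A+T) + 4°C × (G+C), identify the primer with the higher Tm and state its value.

Primer P1: A+T=2, G+C=10 → Tm = 2(2)+4(10) = 44°C
Primer P2: A+T=5, G+C=9 → Tm = 2(5)+4(9) = 46°C
44°C vs 46°C → primer P2 is higher.

Primer P2, 46°C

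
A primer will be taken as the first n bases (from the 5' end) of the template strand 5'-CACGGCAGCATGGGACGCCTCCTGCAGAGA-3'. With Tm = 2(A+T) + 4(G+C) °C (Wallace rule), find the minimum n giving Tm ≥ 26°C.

First 7 bases: CACGGCA → Tm = 24°C (< 26°C)
First 8 bases: CACGGCAG → Tm = 28°C (≥ 26°C)
Since every base adds ≥2°C, Tm only increases with n, so the threshold is first crossed at n = 8.

n = 8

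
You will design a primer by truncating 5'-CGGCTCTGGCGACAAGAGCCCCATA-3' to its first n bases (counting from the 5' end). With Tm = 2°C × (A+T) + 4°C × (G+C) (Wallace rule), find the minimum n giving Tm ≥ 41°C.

n = 12

First 11 bases: CGGCTCTGGCG → Tm = 40°C (< 41°C)
First 12 bases: CGGCTCTGGCGA → Tm = 42°C (≥ 41°C)
Since every base adds ≥2°C, Tm only increases with n, so the threshold is first crossed at n = 12.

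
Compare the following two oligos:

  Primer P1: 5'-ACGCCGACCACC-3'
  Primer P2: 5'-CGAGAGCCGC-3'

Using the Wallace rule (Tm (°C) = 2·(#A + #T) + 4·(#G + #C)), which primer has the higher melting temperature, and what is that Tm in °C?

Primer P1: A+T=3, G+C=9 → Tm = 2(3)+4(9) = 42°C
Primer P2: A+T=2, G+C=8 → Tm = 2(2)+4(8) = 36°C
42°C vs 36°C → primer P1 is higher.

Primer P1, 42°C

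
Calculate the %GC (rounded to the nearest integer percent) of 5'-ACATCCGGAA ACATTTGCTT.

40%

Scanning the sequence gives T=6, G=3, C=5, A=6.
G+C = 3 + 5 = 8 out of 20 bases
%GC = 8/20 × 100 = 40% ≈ 40%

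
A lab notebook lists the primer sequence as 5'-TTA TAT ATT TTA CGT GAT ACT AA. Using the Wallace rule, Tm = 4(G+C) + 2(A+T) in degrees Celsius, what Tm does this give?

54°C

T=11, G=2, C=2, A=8
AT pairs contribute 19, GC pairs contribute 4.
Tm = 2×19 + 4×4 = 54°C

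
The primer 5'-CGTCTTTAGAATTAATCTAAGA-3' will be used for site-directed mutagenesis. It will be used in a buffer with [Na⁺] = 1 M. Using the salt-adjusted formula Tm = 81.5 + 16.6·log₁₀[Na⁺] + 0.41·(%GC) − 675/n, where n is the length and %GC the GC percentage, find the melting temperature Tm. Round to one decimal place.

62.0°C

Length n = 22. Scanning the sequence gives G=3, A=8, T=8, C=3.
G+C = 6, so %GC = 6/22 × 100 = 27.273%
Salt term: 16.6 × (0) = 0
GC term: 0.41 × 27.273 = 11.182; length term: −675/22 = −30.682
Tm = 81.5 + (0) + 11.182 − 30.682 = 62 → 62.0°C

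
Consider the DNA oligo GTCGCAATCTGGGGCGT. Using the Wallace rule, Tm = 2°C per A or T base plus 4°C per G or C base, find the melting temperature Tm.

56°C

Scanning the sequence gives C=4, T=4, A=2, G=7.
So N_AT = 6 and N_GC = 11.
Tm = 2(6) + 4(11) = 12 + 44 = 56°C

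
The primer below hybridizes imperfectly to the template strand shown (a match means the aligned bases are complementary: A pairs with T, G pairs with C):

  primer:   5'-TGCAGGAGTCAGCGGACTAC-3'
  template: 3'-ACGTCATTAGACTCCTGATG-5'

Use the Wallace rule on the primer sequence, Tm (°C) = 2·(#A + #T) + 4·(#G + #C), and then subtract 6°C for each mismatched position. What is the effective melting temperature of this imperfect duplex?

Primer base counts: A=5, T=3, G=7, C=5 → A+T=8, G+C=12
Perfect-match Tm = 2(8) + 4(12) = 16 + 48 = 64°C
Mismatches (positions where the bases are not complementary): 4 (at positions 6, 8, 11, 13)
Effective Tm = 64 − 4×6 = 64 − 24 = 40°C

40°C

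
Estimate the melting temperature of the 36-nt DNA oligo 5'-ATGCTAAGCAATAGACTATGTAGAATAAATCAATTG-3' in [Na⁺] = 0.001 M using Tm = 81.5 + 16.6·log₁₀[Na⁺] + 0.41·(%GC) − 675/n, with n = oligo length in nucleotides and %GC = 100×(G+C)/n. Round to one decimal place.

24.3°C

Length n = 36. T=10, A=16, G=6, C=4
G+C = 10, so %GC = 10/36 × 100 = 27.778%
Salt term: 16.6 × (-3) = -49.8
GC term: 0.41 × 27.778 = 11.389; length term: −675/36 = −18.75
Tm = 81.5 + (-49.8) + 11.389 − 18.75 = 24.339 → 24.3°C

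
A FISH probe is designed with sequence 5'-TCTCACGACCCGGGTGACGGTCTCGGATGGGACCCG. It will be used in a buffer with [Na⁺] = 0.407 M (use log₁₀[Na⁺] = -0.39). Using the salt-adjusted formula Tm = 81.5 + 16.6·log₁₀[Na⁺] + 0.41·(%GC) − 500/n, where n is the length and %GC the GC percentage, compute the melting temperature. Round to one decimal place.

89.6°C

Length n = 36. Scanning the sequence gives C=12, G=13, A=5, T=6.
G+C = 25, so %GC = 25/36 × 100 = 69.444%
Salt term: 16.6 × (-0.39) = -6.474
GC term: 0.41 × 69.444 = 28.472; length term: −500/36 = −13.889
Tm = 81.5 + (-6.474) + 28.472 − 13.889 = 89.609 → 89.6°C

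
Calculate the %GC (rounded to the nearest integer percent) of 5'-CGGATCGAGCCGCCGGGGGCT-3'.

G=10, A=2, C=7, T=2
G+C = 10 + 7 = 17 out of 21 bases
%GC = 17/21 × 100 = 80.95% ≈ 81%

81%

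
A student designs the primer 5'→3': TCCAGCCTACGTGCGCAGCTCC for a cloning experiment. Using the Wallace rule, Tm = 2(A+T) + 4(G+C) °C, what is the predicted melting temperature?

74°C

A=3, G=5, C=10, T=4
AT pairs contribute 7, GC pairs contribute 15.
Tm = 2(7) + 4(15) = 14 + 60 = 74°C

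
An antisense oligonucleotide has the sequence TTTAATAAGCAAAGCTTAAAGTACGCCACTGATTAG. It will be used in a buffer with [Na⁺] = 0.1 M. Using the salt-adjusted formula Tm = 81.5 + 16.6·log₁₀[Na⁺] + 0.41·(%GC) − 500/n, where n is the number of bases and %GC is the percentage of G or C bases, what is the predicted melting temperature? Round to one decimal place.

64.7°C

Length n = 36. Base counts: C=6, G=6, A=14, T=10
G+C = 12, so %GC = 12/36 × 100 = 33.333%
Salt term: 16.6 × (-1) = -16.6
GC term: 0.41 × 33.333 = 13.667; length term: −500/36 = −13.889
Tm = 81.5 + (-16.6) + 13.667 − 13.889 = 64.678 → 64.7°C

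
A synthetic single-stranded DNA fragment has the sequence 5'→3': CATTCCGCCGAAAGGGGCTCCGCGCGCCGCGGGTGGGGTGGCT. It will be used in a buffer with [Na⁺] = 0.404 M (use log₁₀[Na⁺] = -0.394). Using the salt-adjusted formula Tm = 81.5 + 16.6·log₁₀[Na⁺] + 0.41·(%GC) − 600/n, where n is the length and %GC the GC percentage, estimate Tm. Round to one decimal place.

Length n = 43. G=19, T=6, A=4, C=14
G+C = 33, so %GC = 33/43 × 100 = 76.744%
Salt term: 16.6 × (-0.394) = -6.54
GC term: 0.41 × 76.744 = 31.465; length term: −600/43 = −13.953
Tm = 81.5 + (-6.54) + 31.465 − 13.953 = 92.472 → 92.5°C

92.5°C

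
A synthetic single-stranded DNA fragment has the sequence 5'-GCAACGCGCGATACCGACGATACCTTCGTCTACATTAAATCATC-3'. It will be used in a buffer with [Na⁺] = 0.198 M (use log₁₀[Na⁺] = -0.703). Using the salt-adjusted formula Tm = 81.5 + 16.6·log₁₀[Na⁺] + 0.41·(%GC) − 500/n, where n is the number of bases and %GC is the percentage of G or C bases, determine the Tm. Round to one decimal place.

Length n = 44. A=13, T=10, G=7, C=14
G+C = 21, so %GC = 21/44 × 100 = 47.727%
Salt term: 16.6 × (-0.703) = -11.67
GC term: 0.41 × 47.727 = 19.568; length term: −500/44 = −11.364
Tm = 81.5 + (-11.67) + 19.568 − 11.364 = 78.034 → 78.0°C

78.0°C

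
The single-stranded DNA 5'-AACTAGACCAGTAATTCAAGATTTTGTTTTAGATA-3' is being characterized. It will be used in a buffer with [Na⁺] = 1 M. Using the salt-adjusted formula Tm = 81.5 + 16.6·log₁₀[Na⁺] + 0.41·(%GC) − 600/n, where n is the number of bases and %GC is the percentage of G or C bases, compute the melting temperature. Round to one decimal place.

Length n = 35. Counting bases: C=4, T=13, A=13, G=5
G+C = 9, so %GC = 9/35 × 100 = 25.714%
Salt term: 16.6 × (0) = 0
GC term: 0.41 × 25.714 = 10.543; length term: −600/35 = −17.143
Tm = 81.5 + (0) + 10.543 − 17.143 = 74.9 → 74.9°C

74.9°C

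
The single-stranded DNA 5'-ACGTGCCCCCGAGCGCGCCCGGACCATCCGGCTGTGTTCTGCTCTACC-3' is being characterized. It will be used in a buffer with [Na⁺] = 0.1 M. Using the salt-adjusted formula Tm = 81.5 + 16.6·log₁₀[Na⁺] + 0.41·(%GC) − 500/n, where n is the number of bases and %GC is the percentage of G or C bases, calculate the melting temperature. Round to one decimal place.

Length n = 48. Scanning the sequence gives C=21, A=5, T=9, G=13.
G+C = 34, so %GC = 34/48 × 100 = 70.833%
Salt term: 16.6 × (-1) = -16.6
GC term: 0.41 × 70.833 = 29.042; length term: −500/48 = −10.417
Tm = 81.5 + (-16.6) + 29.042 − 10.417 = 83.525 → 83.5°C

83.5°C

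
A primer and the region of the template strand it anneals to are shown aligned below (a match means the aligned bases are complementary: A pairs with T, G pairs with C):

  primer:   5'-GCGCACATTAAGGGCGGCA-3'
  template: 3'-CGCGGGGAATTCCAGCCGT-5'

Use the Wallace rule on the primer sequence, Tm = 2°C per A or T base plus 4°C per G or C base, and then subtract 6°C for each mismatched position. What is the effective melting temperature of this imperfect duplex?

44°C

Primer base counts: A=5, T=2, G=7, C=5 → A+T=7, G+C=12
Perfect-match Tm = 2(7) + 4(12) = 14 + 48 = 62°C
Mismatches (positions where the bases are not complementary): 3 (at positions 5, 7, 14)
Effective Tm = 62 − 3×6 = 62 − 18 = 44°C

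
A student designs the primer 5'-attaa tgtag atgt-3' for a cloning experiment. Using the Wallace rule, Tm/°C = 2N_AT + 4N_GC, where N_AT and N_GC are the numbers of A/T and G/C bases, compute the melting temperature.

34°C

Base counts: C=0, T=6, A=5, G=3
A+T = 11, G+C = 3
Tm = 2(11) + 4(3) = 22 + 12 = 34°C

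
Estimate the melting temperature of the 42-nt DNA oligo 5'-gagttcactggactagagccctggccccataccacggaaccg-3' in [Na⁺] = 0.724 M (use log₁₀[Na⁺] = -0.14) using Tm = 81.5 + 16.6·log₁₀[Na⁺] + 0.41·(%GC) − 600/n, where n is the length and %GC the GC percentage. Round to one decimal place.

90.3°C

Length n = 42. Scanning the sequence gives A=10, C=15, G=11, T=6.
G+C = 26, so %GC = 26/42 × 100 = 61.905%
Salt term: 16.6 × (-0.14) = -2.324
GC term: 0.41 × 61.905 = 25.381; length term: −600/42 = −14.286
Tm = 81.5 + (-2.324) + 25.381 − 14.286 = 90.271 → 90.3°C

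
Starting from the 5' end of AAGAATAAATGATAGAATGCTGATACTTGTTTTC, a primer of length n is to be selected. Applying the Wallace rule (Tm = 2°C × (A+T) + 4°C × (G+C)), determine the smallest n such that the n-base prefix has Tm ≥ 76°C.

First 29 bases: AAGAATAAATGATAGAATGCTGATACTTG → Tm = 74°C (< 76°C)
First 30 bases: AAGAATAAATGATAGAATGCTGATACTTGT → Tm = 76°C (≥ 76°C)
Each additional base adds 2°C (A/T) or 4°C (G/C), so Tm is non-decreasing in n; n = 30 is the first length to reach 76°C.

n = 30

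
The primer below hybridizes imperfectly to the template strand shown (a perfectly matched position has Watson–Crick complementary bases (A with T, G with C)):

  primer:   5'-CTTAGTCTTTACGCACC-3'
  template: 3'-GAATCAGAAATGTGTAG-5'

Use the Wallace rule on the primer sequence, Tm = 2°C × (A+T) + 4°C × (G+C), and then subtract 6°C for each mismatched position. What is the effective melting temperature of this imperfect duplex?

38°C

Primer base counts: A=3, T=6, G=2, C=6 → A+T=9, G+C=8
Perfect-match Tm = 2(9) + 4(8) = 18 + 32 = 50°C
Mismatches (positions where the bases are not complementary): 2 (at positions 13, 16)
Effective Tm = 50 − 2×6 = 50 − 12 = 38°C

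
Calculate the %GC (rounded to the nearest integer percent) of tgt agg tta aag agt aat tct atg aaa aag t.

26%

C=1, A=13, T=10, G=7
G+C = 7 + 1 = 8 out of 31 bases
%GC = 8/31 × 100 = 25.81% ≈ 26%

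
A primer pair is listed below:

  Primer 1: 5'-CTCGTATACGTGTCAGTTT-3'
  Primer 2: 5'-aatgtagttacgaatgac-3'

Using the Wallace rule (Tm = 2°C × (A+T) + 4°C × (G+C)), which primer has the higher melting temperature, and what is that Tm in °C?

Primer 1, 54°C

Primer 1: A+T=11, G+C=8 → Tm = 2(11)+4(8) = 54°C
Primer 2: A+T=12, G+C=6 → Tm = 2(12)+4(6) = 48°C
54°C vs 48°C → primer 1 is higher.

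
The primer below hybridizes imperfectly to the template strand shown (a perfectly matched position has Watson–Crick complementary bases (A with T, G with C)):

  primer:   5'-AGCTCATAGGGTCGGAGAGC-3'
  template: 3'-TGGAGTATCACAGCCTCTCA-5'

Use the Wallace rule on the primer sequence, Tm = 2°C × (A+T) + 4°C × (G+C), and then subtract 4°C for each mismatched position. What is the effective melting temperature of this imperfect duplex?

Primer base counts: A=5, T=3, G=8, C=4 → A+T=8, G+C=12
Perfect-match Tm = 2(8) + 4(12) = 16 + 48 = 64°C
Mismatches (positions where the bases are not complementary): 3 (at positions 2, 10, 20)
Effective Tm = 64 − 3×4 = 64 − 12 = 52°C

52°C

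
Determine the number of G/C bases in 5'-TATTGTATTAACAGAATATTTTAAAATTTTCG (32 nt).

Counting bases: A=12, G=3, C=2, T=15
Total G or C: 3 + 2 = 5

5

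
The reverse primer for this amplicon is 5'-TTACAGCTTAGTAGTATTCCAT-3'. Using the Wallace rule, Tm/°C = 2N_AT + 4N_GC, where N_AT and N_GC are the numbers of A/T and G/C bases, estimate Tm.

58°C

Counting bases: G=3, A=6, C=4, T=9
So N_AT = 15 and N_GC = 7.
Tm = 2(15) + 4(7) = 30 + 28 = 58°C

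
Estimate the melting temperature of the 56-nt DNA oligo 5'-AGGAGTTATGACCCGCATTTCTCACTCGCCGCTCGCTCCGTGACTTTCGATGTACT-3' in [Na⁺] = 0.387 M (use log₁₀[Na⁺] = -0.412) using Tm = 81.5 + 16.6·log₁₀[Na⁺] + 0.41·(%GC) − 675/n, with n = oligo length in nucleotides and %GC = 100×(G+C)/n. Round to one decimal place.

84.6°C

Length n = 56. Counting bases: T=17, A=9, G=12, C=18
G+C = 30, so %GC = 30/56 × 100 = 53.571%
Salt term: 16.6 × (-0.412) = -6.839
GC term: 0.41 × 53.571 = 21.964; length term: −675/56 = −12.054
Tm = 81.5 + (-6.839) + 21.964 − 12.054 = 84.571 → 84.6°C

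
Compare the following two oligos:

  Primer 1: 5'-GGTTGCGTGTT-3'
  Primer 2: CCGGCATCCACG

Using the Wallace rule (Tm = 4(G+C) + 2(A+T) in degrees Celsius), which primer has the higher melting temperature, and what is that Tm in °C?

Primer 1: A+T=5, G+C=6 → Tm = 2(5)+4(6) = 34°C
Primer 2: A+T=3, G+C=9 → Tm = 2(3)+4(9) = 42°C
34°C vs 42°C → primer 2 is higher.

Primer 2, 42°C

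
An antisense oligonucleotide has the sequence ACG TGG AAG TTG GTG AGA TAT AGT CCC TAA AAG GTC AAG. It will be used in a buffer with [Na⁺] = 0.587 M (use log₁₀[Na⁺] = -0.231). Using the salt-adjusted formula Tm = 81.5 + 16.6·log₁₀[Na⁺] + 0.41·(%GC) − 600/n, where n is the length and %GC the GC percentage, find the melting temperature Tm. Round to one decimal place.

Length n = 39. C=5, A=13, T=9, G=12
G+C = 17, so %GC = 17/39 × 100 = 43.59%
Salt term: 16.6 × (-0.231) = -3.835
GC term: 0.41 × 43.59 = 17.872; length term: −600/39 = −15.385
Tm = 81.5 + (-3.835) + 17.872 − 15.385 = 80.152 → 80.2°C

80.2°C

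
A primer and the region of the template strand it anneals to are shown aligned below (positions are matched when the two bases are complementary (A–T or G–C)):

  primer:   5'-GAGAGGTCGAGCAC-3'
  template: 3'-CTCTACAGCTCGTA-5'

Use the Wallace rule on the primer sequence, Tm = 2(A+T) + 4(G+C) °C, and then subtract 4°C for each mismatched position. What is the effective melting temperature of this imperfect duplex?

Primer base counts: A=4, T=1, G=6, C=3 → A+T=5, G+C=9
Perfect-match Tm = 2(5) + 4(9) = 10 + 36 = 46°C
Mismatches (positions where the bases are not complementary): 2 (at positions 5, 14)
Effective Tm = 46 − 2×4 = 46 − 8 = 38°C

38°C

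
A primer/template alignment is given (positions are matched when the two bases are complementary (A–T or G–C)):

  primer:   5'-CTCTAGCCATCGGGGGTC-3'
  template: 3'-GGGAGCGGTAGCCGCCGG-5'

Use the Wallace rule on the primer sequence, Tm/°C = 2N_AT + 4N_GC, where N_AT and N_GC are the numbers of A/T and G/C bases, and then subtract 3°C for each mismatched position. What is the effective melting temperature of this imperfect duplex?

48°C

Primer base counts: A=2, T=4, G=6, C=6 → A+T=6, G+C=12
Perfect-match Tm = 2(6) + 4(12) = 12 + 48 = 60°C
Mismatches (positions where the bases are not complementary): 4 (at positions 2, 5, 14, 17)
Effective Tm = 60 − 4×3 = 60 − 12 = 48°C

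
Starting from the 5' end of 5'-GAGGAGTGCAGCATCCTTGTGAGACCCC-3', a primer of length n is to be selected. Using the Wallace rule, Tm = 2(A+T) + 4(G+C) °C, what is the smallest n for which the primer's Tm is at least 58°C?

First 18 bases: GAGGAGTGCAGCATCCTT → Tm = 56°C (< 58°C)
First 19 bases: GAGGAGTGCAGCATCCTTG → Tm = 60°C (≥ 58°C)
Since every base adds ≥2°C, Tm only increases with n, so the threshold is first crossed at n = 19.

n = 19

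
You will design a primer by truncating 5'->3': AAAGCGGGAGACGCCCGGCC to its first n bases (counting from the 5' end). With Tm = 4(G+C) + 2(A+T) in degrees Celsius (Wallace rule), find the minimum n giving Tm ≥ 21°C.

n = 7

First 6 bases: AAAGCG → Tm = 18°C (< 21°C)
First 7 bases: AAAGCGG → Tm = 22°C (≥ 21°C)
Each additional base adds 2°C (A/T) or 4°C (G/C), so Tm is non-decreasing in n; n = 7 is the first length to reach 21°C.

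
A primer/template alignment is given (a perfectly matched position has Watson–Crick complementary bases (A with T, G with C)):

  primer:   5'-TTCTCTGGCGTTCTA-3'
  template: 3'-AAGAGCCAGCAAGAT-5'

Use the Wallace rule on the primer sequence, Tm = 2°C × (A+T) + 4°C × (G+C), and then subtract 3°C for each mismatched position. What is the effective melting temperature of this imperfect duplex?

Primer base counts: A=1, T=7, G=3, C=4 → A+T=8, G+C=7
Perfect-match Tm = 2(8) + 4(7) = 16 + 28 = 44°C
Mismatches (positions where the bases are not complementary): 2 (at positions 6, 8)
Effective Tm = 44 − 2×3 = 44 − 6 = 38°C

38°C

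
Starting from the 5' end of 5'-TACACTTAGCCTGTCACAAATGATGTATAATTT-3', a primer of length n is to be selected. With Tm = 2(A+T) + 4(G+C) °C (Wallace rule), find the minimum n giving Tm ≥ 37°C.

First 12 bases: TACACTTAGCCT → Tm = 34°C (< 37°C)
First 13 bases: TACACTTAGCCTG → Tm = 38°C (≥ 37°C)
Each additional base adds 2°C (A/T) or 4°C (G/C), so Tm is non-decreasing in n; n = 13 is the first length to reach 37°C.

n = 13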